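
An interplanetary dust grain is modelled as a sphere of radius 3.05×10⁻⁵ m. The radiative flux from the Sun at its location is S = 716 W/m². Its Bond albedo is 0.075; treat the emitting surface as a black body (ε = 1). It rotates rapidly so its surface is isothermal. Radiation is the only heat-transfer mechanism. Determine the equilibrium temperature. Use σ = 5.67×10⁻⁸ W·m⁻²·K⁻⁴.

At equilibrium, absorbed power = emitted power.
Absorbing cross-section = πr² = 2.922×10⁻⁹ m²; emitting surface = 4πr² = 1.169×10⁻⁸ m² (ratio 4).
(1−a)S·A_cross = εσ·A_surf·T⁴  ⇒  T⁴ = (1−a)S/(4σ).
T⁴ = 0.925·716/(4·5.67×10⁻⁸) = 2.920×10⁹ K⁴.
T = (2.920×10⁹)^(1/4).

T ≈ 232 K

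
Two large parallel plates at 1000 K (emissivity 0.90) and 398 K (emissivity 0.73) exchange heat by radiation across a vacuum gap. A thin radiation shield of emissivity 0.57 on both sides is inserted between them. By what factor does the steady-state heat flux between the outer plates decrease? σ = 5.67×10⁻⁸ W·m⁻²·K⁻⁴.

Without shield: q₀ = σΔ(T⁴)/(1/ε₁+1/ε₂−1) with denominator 1.481.
With shield the two gaps are in series; the resistances add: (1/ε₁+1/ε_s−1)+(1/ε_s+1/ε₂−1) = 1.865+2.124 = 3.990.
Heat-flux ratio q₀/q = 3.990/1.481.

factor ≈ 2.69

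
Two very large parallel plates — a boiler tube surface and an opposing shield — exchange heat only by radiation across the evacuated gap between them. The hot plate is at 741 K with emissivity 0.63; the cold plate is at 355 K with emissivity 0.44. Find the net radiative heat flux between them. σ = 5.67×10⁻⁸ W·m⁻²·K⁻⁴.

For two infinite grey parallel plates, q = σ(T₁⁴ − T₂⁴)/(1/ε₁ + 1/ε₂ − 1).
T₁⁴ − T₂⁴ = 3.015×10¹¹ − 1.588×10¹⁰ = 2.856×10¹¹ K⁴.
1/ε₁ + 1/ε₂ − 1 = 1.587 + 2.273 − 1 = 2.860.
q = 5.67×10⁻⁸ × 2.856×10¹¹ / 2.860.

q ≈ 5660 W/m²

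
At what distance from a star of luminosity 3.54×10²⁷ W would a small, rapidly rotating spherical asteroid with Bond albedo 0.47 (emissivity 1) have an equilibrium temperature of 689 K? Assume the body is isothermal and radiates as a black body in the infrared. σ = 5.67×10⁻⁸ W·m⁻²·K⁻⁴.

d ≈ 5.40×10¹⁰ m

For an isothermal black-emitting sphere, (1−a)S·πr² = σ·4πr²·T⁴ ⇒ S = 4σT⁴/(1−a).
S = 4·5.67×10⁻⁸·(689)⁴/0.530 = 96440 W/m².
Flux falls as S = L/(4πd²), so d = √(L/(4πS)) = √(3.54×10²⁷/(4π·96440)).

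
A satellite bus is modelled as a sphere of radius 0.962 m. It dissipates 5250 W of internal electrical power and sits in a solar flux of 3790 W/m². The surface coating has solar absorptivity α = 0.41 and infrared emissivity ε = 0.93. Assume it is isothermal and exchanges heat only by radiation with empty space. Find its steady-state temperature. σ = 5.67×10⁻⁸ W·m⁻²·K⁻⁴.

T ≈ 355 K

At steady state, absorbed solar power + internal power = radiated power.
Absorbed: α·S·A_cross = 0.41·3790·2.907 = 4518 W (cross-section πr²).
Total input = 4518 + 5250 = 9768 W.
Radiated: εσ·A_surf·T⁴ with A_surf = 4πr² = 11.63 m².
T⁴ = 9768/(0.93·5.67×10⁻⁸·11.63) = 1.593×10¹⁰ K⁴.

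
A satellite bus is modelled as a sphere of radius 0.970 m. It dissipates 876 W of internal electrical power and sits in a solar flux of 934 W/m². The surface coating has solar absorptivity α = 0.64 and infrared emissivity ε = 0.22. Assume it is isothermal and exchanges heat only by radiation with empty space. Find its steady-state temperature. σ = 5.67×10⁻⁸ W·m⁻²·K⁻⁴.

T ≈ 366 K

At steady state, absorbed solar power + internal power = radiated power.
Absorbed: α·S·A_cross = 0.64·934·2.956 = 1767 W (cross-section πr²).
Total input = 1767 + 876 = 2643 W.
Radiated: εσ·A_surf·T⁴ with A_surf = 4πr² = 11.82 m².
T⁴ = 2643/(0.22·5.67×10⁻⁸·11.82) = 1.792×10¹⁰ K⁴.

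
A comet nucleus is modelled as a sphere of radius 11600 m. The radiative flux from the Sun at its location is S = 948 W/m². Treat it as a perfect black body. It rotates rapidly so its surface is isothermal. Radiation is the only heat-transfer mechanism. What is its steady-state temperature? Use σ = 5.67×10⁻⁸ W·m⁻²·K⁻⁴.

At equilibrium, absorbed power = emitted power.
Absorbing cross-section = πr² = 4.227×10⁸ m²; emitting surface = 4πr² = 1.691×10⁹ m² (ratio 4).
S·A_cross = εσ·A_surf·T⁴  ⇒  T⁴ = S/(4σ).
T⁴ = 1.00·948/(4·5.67×10⁻⁸) = 4.180×10⁹ K⁴.
T = (4.180×10⁹)^(1/4).

T ≈ 254 K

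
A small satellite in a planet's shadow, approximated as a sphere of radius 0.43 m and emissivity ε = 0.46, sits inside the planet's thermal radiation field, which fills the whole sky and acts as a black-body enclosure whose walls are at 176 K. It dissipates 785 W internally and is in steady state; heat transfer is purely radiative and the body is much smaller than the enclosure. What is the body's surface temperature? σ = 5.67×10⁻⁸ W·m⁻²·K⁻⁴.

T ≈ 343 K

For a small grey body in a large enclosure, net radiated power = εσA(T⁴ − T_w⁴).
Steady state: P = εσA(T⁴ − T_w⁴) with A = 4πr² = 2.324 m².
T⁴ = P/(εσA) + T_w⁴ = 785/(0.46·5.67×10⁻⁸·2.324) + (176)⁴
    = 1.295×10¹⁰ + 9.595×10⁸ = 1.391×10¹⁰ K⁴.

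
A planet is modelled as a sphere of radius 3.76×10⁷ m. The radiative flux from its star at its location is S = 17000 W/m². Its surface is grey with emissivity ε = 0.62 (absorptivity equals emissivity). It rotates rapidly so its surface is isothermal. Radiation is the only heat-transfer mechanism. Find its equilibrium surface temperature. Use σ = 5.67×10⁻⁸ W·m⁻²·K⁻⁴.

T ≈ 523 K

At equilibrium, absorbed power = emitted power.
Absorbing cross-section = πr² = 4.441×10¹⁵ m²; emitting surface = 4πr² = 1.777×10¹⁶ m² (ratio 4).
εS·A_cross = εσ·A_surf·T⁴  ⇒  T⁴ = S/(4σ)   (ε cancels).
T⁴ = 17000/(4·5.67×10⁻⁸) = 7.496×10¹⁰ K⁴.
T = (7.496×10¹⁰)^(1/4).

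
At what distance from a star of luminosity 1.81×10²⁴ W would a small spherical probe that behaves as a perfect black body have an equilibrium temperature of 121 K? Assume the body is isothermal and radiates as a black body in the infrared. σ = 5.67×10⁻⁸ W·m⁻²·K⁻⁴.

d ≈ 5.44×10¹⁰ m

For an isothermal black-emitting sphere, (1−a)S·πr² = σ·4πr²·T⁴ ⇒ S = 4σT⁴/(1−a).
S = 4·5.67×10⁻⁸·(121)⁴/1.00 = 48.62 W/m².
Flux falls as S = L/(4πd²), so d = √(L/(4πS)) = √(1.81×10²⁴/(4π·48.62)).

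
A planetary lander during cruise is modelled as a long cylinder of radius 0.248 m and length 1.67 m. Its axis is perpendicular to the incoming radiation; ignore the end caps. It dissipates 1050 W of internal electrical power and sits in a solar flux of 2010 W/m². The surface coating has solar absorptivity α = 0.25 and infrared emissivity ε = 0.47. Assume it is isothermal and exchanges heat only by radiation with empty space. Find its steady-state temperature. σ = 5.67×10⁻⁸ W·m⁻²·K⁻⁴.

T ≈ 381 K

At steady state, absorbed solar power + internal power = radiated power.
Absorbed: α·S·A_cross = 0.25·2010·0.8283 = 416.2 W (cross-section 2rL).
Total input = 416.2 + 1050 = 1466 W.
Radiated: εσ·A_surf·T⁴ with A_surf = 2πrL = 2.602 m².
T⁴ = 1466/(0.47·5.67×10⁻⁸·2.602) = 2.114×10¹⁰ K⁴.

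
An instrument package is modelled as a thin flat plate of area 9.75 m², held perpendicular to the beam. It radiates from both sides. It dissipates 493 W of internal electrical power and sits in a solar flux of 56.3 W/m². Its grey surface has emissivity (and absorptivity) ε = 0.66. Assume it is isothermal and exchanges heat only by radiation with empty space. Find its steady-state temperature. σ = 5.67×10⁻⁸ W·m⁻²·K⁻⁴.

T ≈ 185 K

At steady state, absorbed solar power + internal power = radiated power.
Absorbed: α·S·A_cross = 0.66·56.3·9.750 = 362.3 W (cross-section A).
Total input = 362.3 + 493 = 855.3 W.
Radiated: εσ·A_surf·T⁴ with A_surf = 2A = 19.50 m².
T⁴ = 855.3/(0.66·5.67×10⁻⁸·19.50) = 1.172×10⁹ K⁴.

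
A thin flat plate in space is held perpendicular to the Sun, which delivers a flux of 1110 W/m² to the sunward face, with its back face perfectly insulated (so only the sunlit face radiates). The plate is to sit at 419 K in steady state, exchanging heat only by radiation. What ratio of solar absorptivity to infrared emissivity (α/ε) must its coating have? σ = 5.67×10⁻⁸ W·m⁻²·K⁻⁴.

α/ε ≈ 1.57

Balance: αS·A = εσ·1A·T⁴ ⇒ α/ε = σT⁴/S.
α/ε = 5.67×10⁻⁸·(419)⁴/1110 = 5.67×10⁻⁸·3.082×10¹⁰/1110.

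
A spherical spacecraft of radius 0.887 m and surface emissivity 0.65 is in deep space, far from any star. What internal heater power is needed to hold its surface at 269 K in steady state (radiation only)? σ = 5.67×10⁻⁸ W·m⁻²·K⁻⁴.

P = εσ·4πr²·T⁴.
4πr² = 9.887 m²; T⁴ = 5.236×10⁹ K⁴.
P = 0.65·5.67×10⁻⁸·9.887·5.236×10⁹.

P ≈ 1910 W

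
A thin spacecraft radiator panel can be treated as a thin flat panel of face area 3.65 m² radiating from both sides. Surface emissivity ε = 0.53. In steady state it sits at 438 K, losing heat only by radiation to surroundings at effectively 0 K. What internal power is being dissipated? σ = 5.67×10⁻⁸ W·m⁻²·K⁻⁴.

Steady state: P = εσA T⁴.
A = 2·3.65 = 7.300 m²; T⁴ = (438)⁴ = 3.680×10¹⁰ K⁴.
P = 0.53 × 5.67×10⁻⁸ × 7.300 × 3.680×10¹⁰.

P ≈ 8070 W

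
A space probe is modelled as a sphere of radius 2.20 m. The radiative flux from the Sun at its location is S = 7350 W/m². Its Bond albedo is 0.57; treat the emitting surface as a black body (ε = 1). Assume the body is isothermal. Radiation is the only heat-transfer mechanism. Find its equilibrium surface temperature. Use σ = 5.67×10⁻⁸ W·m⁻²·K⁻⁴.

T ≈ 344 K

At equilibrium, absorbed power = emitted power.
Absorbing cross-section = πr² = 15.21 m²; emitting surface = 4πr² = 60.82 m² (ratio 4).
(1−a)S·A_cross = εσ·A_surf·T⁴  ⇒  T⁴ = (1−a)S/(4σ).
T⁴ = 0.430·7350/(4·5.67×10⁻⁸) = 1.394×10¹⁰ K⁴.
T = (1.394×10¹⁰)^(1/4).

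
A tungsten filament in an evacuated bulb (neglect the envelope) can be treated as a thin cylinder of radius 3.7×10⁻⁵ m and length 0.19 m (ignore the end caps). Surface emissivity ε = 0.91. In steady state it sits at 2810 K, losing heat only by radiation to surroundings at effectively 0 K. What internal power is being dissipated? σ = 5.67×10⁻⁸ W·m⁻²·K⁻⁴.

P ≈ 142 W

Steady state: P = εσA T⁴.
A = 2πrL = 4.417×10⁻⁵ m²; T⁴ = (2810)⁴ = 6.235×10¹³ K⁴.
P = 0.91 × 5.67×10⁻⁸ × 4.417×10⁻⁵ × 6.235×10¹³.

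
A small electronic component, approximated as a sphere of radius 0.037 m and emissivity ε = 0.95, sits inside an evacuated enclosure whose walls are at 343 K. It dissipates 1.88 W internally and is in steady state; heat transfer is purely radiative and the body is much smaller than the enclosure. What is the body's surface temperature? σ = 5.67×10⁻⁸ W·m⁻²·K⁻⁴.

For a small grey body in a large enclosure, net radiated power = εσA(T⁴ − T_w⁴).
Steady state: P = εσA(T⁴ − T_w⁴) with A = 4πr² = 0.01720 m².
T⁴ = P/(εσA) + T_w⁴ = 1.88/(0.95·5.67×10⁻⁸·0.01720) + (343)⁴
    = 2.029×10⁹ + 1.384×10¹⁰ = 1.587×10¹⁰ K⁴.

T ≈ 355 K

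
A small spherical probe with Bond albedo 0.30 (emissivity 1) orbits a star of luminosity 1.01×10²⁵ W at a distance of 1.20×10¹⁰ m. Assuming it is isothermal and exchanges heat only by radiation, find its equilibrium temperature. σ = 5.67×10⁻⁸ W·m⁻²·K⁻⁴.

T ≈ 362 K

First find the stellar flux at distance d: S = L/(4πd²) = 1.01×10²⁵/(4π·(1.20×10¹⁰)²) = 5581 W/m².
For an isothermal sphere, absorbed (1−a)S·πr² = emitted σ·4πr²·T⁴, so T⁴ = (1−a)S/(4σ).
T⁴ = 0.700·5581/(4·5.67×10⁻⁸) = 1.723×10¹⁰ K⁴.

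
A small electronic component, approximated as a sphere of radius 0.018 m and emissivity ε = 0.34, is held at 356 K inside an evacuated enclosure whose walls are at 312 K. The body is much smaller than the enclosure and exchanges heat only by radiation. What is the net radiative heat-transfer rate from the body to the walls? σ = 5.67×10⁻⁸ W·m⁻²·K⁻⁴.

P_net ≈ 0.517 W

For a small grey body in a large enclosure: P_net = εσA(T_body⁴ − T_wall⁴).
A = 4πr² = 0.004072 m²; T_body⁴ − T_wall⁴ = 1.606×10¹⁰ − 9.476×10⁹ = 6.586×10⁹ K⁴.
|P_net| = 0.34·5.67×10⁻⁸·0.004072·6.586×10⁹.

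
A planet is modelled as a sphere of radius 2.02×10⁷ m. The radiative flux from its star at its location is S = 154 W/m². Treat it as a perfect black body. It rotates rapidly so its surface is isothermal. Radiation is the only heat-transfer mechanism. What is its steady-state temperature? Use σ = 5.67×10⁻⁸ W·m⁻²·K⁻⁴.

T ≈ 161 K

At equilibrium, absorbed power = emitted power.
Absorbing cross-section = πr² = 1.282×10¹⁵ m²; emitting surface = 4πr² = 5.128×10¹⁵ m² (ratio 4).
S·A_cross = εσ·A_surf·T⁴  ⇒  T⁴ = S/(4σ).
T⁴ = 1.00·154/(4·5.67×10⁻⁸) = 6.790×10⁸ K⁴.
T = (6.790×10⁸)^(1/4).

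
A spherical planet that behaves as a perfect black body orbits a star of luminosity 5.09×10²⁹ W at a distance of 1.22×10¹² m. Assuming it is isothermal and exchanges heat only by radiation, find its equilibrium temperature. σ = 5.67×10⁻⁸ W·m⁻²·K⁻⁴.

T ≈ 589 K

First find the stellar flux at distance d: S = L/(4πd²) = 5.09×10²⁹/(4π·(1.22×10¹²)²) = 27210 W/m².
For an isothermal sphere, absorbed (1−a)S·πr² = emitted σ·4πr²·T⁴, so T⁴ = (1−a)S/(4σ).
T⁴ = 1.00·27210/(4·5.67×10⁻⁸) = 1.200×10¹¹ K⁴.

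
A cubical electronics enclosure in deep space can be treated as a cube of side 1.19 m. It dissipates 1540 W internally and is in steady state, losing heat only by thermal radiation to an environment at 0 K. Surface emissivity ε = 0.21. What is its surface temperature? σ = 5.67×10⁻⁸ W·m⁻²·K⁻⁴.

Steady state: internal power = radiated power, P = εσA T⁴.
Radiating area A = 6L² = 8.497 m².
T⁴ = P/(εσA) = 1540/(0.21·5.67×10⁻⁸·8.497) = 1.522×10¹⁰ K⁴.
T = (1.522×10¹⁰)^(1/4).

T ≈ 351 K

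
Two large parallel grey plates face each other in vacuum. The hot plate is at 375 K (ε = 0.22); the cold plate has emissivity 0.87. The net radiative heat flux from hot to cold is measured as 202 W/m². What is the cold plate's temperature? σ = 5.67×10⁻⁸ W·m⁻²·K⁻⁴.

T₂ ≈ 235 K

q = σ(T₁⁴ − T₂⁴)/(1/ε₁ + 1/ε₂ − 1); denominator = 4.695.
T₂⁴ = T₁⁴ − q·(1/ε₁+1/ε₂−1)/σ = 1.978×10¹⁰ − 202·4.695/5.67×10⁻⁸
    = 3.049×10⁹ K⁴.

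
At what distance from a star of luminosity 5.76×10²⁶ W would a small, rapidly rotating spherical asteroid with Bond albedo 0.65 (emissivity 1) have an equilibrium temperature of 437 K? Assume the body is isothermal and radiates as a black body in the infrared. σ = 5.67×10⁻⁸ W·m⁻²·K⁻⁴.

d ≈ 4.40×10¹⁰ m

For an isothermal black-emitting sphere, (1−a)S·πr² = σ·4πr²·T⁴ ⇒ S = 4σT⁴/(1−a).
S = 4·5.67×10⁻⁸·(437)⁴/0.350 = 23630 W/m².
Flux falls as S = L/(4πd²), so d = √(L/(4πS)) = √(5.76×10²⁶/(4π·23630)).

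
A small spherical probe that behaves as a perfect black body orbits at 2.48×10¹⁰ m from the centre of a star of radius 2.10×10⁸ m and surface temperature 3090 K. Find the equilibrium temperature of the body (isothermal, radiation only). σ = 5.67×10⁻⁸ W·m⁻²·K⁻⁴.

T ≈ 201 K

The star's surface emits σT_*⁴; at distance d the flux is S = σT_*⁴(R_*/d)².
S = 5.67×10⁻⁸·(3090)⁴·(2.10×10⁸/2.48×10¹⁰)² = 370.6 W/m².
For an isothermal sphere T⁴ = (1−a)S/(4σ) = 1.634×10⁹ K⁴.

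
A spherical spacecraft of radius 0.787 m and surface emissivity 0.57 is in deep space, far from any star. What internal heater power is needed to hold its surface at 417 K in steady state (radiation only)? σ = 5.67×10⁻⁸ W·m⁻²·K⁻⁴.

P = εσ·4πr²·T⁴.
4πr² = 7.783 m²; T⁴ = 3.024×10¹⁰ K⁴.
P = 0.57·5.67×10⁻⁸·7.783·3.024×10¹⁰.

P ≈ 7610 W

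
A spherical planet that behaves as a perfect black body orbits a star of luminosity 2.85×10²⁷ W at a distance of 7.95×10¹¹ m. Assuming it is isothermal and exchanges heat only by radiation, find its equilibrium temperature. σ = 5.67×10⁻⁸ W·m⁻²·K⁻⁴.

T ≈ 199 K

First find the stellar flux at distance d: S = L/(4πd²) = 2.85×10²⁷/(4π·(7.95×10¹¹)²) = 358.8 W/m².
For an isothermal sphere, absorbed (1−a)S·πr² = emitted σ·4πr²·T⁴, so T⁴ = (1−a)S/(4σ).
T⁴ = 1.00·358.8/(4·5.67×10⁻⁸) = 1.582×10⁹ K⁴.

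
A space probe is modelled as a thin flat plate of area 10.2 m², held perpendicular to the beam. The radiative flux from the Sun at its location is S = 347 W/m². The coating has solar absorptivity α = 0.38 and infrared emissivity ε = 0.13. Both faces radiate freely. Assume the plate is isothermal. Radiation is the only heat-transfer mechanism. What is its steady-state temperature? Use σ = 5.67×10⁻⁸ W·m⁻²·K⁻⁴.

T ≈ 308 K

At equilibrium, absorbed power = emitted power.
Absorbing cross-section = A = 10.20 m²; emitting surface = 2A = 20.40 m² (ratio 2).
αS·A_cross = εσ·A_surf·T⁴  ⇒  T⁴ = αS/(ε·2σ).
T⁴ = 0.380·347/(0.13·2·5.67×10⁻⁸) = 8.945×10⁹ K⁴.
T = (8.945×10⁹)^(1/4).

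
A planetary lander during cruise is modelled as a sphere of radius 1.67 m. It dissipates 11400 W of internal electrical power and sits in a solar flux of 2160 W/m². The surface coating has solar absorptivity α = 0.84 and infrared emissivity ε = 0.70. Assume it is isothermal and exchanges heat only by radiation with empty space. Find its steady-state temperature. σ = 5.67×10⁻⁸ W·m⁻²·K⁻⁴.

At steady state, absorbed solar power + internal power = radiated power.
Absorbed: α·S·A_cross = 0.84·2160·8.762 = 15900 W (cross-section πr²).
Total input = 15900 + 11400 = 27300 W.
Radiated: εσ·A_surf·T⁴ with A_surf = 4πr² = 35.05 m².
T⁴ = 27300/(0.70·5.67×10⁻⁸·35.05) = 1.962×10¹⁰ K⁴.

T ≈ 374 K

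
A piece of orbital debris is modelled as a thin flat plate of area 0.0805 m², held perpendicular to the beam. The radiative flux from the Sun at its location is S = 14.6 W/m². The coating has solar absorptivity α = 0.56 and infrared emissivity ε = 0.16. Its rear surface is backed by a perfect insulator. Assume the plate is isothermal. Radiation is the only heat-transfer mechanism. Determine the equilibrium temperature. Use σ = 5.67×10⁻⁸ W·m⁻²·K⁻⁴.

T ≈ 173 K

At equilibrium, absorbed power = emitted power.
Absorbing cross-section = A = 0.08050 m²; emitting surface = A = 0.08050 m² (ratio 1).
αS·A_cross = εσ·A_surf·T⁴  ⇒  T⁴ = αS/(ε·1σ).
T⁴ = 0.560·14.6/(0.16·1·5.67×10⁻⁸) = 9.012×10⁸ K⁴.
T = (9.012×10⁸)^(1/4).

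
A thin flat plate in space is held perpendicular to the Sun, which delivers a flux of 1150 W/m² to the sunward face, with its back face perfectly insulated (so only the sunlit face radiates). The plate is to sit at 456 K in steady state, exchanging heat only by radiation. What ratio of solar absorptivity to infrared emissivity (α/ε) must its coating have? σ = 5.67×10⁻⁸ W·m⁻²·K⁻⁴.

Balance: αS·A = εσ·1A·T⁴ ⇒ α/ε = σT⁴/S.
α/ε = 5.67×10⁻⁸·(456)⁴/1150 = 5.67×10⁻⁸·4.324×10¹⁰/1150.

α/ε ≈ 2.13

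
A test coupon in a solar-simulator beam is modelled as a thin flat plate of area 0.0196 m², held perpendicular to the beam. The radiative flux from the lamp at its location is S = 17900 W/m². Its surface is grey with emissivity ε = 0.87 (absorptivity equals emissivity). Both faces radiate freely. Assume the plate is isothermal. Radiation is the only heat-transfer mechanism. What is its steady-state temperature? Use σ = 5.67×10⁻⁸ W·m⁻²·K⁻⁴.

T ≈ 630 K

At equilibrium, absorbed power = emitted power.
Absorbing cross-section = A = 0.01960 m²; emitting surface = 2A = 0.03920 m² (ratio 2).
εS·A_cross = εσ·A_surf·T⁴  ⇒  T⁴ = S/(2σ)   (ε cancels).
T⁴ = 17900/(2·5.67×10⁻⁸) = 1.578×10¹¹ K⁴.
T = (1.578×10¹¹)^(1/4).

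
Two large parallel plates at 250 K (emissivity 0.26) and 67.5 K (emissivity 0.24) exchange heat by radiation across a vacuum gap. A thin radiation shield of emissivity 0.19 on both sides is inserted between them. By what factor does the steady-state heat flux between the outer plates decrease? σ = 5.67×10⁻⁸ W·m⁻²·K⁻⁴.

factor ≈ 2.36

Without shield: q₀ = σΔ(T⁴)/(1/ε₁+1/ε₂−1) with denominator 7.013.
With shield the two gaps are in series; the resistances add: (1/ε₁+1/ε_s−1)+(1/ε_s+1/ε₂−1) = 8.109+8.430 = 16.54.
Heat-flux ratio q₀/q = 16.54/7.013.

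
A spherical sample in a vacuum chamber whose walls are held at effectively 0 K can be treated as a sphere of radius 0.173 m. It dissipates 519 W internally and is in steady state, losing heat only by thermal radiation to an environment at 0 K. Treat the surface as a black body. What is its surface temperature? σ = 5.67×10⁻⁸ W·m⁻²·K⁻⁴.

Steady state: internal power = radiated power, P = εσA T⁴.
Radiating area A = 4πr² = 0.3761 m².
T⁴ = P/(εσA) = 519/(1.0·5.67×10⁻⁸·0.3761) = 2.434×10¹⁰ K⁴.
T = (2.434×10¹⁰)^(1/4).

T ≈ 395 K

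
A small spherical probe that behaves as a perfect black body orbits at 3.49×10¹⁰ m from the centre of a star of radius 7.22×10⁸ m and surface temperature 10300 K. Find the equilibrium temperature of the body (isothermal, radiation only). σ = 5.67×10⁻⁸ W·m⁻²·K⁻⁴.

T ≈ 1050 K

The star's surface emits σT_*⁴; at distance d the flux is S = σT_*⁴(R_*/d)².
S = 5.67×10⁻⁸·(10300)⁴·(7.22×10⁸/3.49×10¹⁰)² = 2.731×10⁵ W/m².
For an isothermal sphere T⁴ = (1−a)S/(4σ) = 1.204×10¹² K⁴.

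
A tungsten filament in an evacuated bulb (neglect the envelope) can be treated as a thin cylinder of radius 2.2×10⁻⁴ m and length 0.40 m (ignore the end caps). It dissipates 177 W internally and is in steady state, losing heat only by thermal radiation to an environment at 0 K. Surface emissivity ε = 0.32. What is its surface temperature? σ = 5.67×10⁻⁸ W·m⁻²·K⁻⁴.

Steady state: internal power = radiated power, P = εσA T⁴.
Radiating area A = 2πrL = 5.529×10⁻⁴ m².
T⁴ = P/(εσA) = 177/(0.32·5.67×10⁻⁸·5.529×10⁻⁴) = 1.764×10¹³ K⁴.
T = (1.764×10¹³)^(1/4).

T ≈ 2050 K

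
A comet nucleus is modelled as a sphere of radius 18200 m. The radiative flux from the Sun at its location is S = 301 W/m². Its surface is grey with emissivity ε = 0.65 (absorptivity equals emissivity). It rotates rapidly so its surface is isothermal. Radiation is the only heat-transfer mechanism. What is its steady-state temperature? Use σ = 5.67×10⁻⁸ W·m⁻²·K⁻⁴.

T ≈ 191 K

At equilibrium, absorbed power = emitted power.
Absorbing cross-section = πr² = 1.041×10⁹ m²; emitting surface = 4πr² = 4.162×10⁹ m² (ratio 4).
εS·A_cross = εσ·A_surf·T⁴  ⇒  T⁴ = S/(4σ)   (ε cancels).
T⁴ = 301/(4·5.67×10⁻⁸) = 1.327×10⁹ K⁴.
T = (1.327×10⁹)^(1/4).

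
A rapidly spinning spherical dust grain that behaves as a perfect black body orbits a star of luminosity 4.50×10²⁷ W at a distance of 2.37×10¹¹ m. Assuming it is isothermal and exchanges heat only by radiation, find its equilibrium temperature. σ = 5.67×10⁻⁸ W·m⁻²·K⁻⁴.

T ≈ 409 K

First find the stellar flux at distance d: S = L/(4πd²) = 4.50×10²⁷/(4π·(2.37×10¹¹)²) = 6375 W/m².
For an isothermal sphere, absorbed (1−a)S·πr² = emitted σ·4πr²·T⁴, so T⁴ = (1−a)S/(4σ).
T⁴ = 1.00·6375/(4·5.67×10⁻⁸) = 2.811×10¹⁰ K⁴.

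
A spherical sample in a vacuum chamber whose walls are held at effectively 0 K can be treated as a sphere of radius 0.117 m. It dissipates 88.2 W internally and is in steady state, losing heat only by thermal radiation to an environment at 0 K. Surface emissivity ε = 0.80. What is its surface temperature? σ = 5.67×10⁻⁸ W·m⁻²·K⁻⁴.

Steady state: internal power = radiated power, P = εσA T⁴.
Radiating area A = 4πr² = 0.1720 m².
T⁴ = P/(εσA) = 88.2/(0.80·5.67×10⁻⁸·0.1720) = 1.130×10¹⁰ K⁴.
T = (1.130×10¹⁰)^(1/4).

T ≈ 326 K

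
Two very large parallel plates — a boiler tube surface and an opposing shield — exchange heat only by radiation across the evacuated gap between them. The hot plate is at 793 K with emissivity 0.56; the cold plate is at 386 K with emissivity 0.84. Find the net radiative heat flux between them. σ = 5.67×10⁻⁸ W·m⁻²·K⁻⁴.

q ≈ 10700 W/m²

For two infinite grey parallel plates, q = σ(T₁⁴ − T₂⁴)/(1/ε₁ + 1/ε₂ − 1).
T₁⁴ − T₂⁴ = 3.955×10¹¹ − 2.220×10¹⁰ = 3.733×10¹¹ K⁴.
1/ε₁ + 1/ε₂ − 1 = 1.786 + 1.190 − 1 = 1.976.
q = 5.67×10⁻⁸ × 3.733×10¹¹ / 1.976.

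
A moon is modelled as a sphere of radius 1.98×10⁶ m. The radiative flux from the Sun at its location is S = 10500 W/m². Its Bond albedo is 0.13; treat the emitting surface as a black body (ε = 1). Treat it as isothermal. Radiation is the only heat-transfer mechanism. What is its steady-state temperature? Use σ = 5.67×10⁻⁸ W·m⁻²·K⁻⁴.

T ≈ 448 K

At equilibrium, absorbed power = emitted power.
Absorbing cross-section = πr² = 1.232×10¹³ m²; emitting surface = 4πr² = 4.927×10¹³ m² (ratio 4).
(1−a)S·A_cross = εσ·A_surf·T⁴  ⇒  T⁴ = (1−a)S/(4σ).
T⁴ = 0.870·10500/(4·5.67×10⁻⁸) = 4.028×10¹⁰ K⁴.
T = (4.028×10¹⁰)^(1/4).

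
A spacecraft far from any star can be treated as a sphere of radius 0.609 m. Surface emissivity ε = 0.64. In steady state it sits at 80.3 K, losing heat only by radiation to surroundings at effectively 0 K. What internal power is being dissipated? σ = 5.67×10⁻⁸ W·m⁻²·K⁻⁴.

Steady state: P = εσA T⁴.
A = 4πr² = 4.661 m²; T⁴ = (80.3)⁴ = 4.158×10⁷ K⁴.
P = 0.64 × 5.67×10⁻⁸ × 4.661 × 4.158×10⁷.

P ≈ 7.03 W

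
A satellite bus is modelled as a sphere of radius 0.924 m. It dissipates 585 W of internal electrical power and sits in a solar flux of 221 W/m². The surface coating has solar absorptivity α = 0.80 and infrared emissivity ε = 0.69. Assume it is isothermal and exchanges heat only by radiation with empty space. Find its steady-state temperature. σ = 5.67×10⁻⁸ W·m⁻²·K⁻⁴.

T ≈ 224 K

At steady state, absorbed solar power + internal power = radiated power.
Absorbed: α·S·A_cross = 0.80·221·2.682 = 474.2 W (cross-section πr²).
Total input = 474.2 + 585 = 1059 W.
Radiated: εσ·A_surf·T⁴ with A_surf = 4πr² = 10.73 m².
T⁴ = 1059/(0.69·5.67×10⁻⁸·10.73) = 2.523×10⁹ K⁴.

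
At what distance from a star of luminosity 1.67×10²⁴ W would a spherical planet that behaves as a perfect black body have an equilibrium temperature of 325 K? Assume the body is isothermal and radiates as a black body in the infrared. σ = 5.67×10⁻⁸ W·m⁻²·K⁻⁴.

d ≈ 7.25×10⁹ m

For an isothermal black-emitting sphere, (1−a)S·πr² = σ·4πr²·T⁴ ⇒ S = 4σT⁴/(1−a).
S = 4·5.67×10⁻⁸·(325)⁴/1.00 = 2530 W/m².
Flux falls as S = L/(4πd²), so d = √(L/(4πS)) = √(1.67×10²⁴/(4π·2530)).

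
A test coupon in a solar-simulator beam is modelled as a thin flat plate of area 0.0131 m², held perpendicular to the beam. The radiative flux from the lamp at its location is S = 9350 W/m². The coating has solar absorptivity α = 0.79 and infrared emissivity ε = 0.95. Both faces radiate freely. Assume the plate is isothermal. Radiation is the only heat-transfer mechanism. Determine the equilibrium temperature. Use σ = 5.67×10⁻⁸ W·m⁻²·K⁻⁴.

T ≈ 512 K

At equilibrium, absorbed power = emitted power.
Absorbing cross-section = A = 0.01310 m²; emitting surface = 2A = 0.02620 m² (ratio 2).
αS·A_cross = εσ·A_surf·T⁴  ⇒  T⁴ = αS/(ε·2σ).
T⁴ = 0.790·9350/(0.95·2·5.67×10⁻⁸) = 6.856×10¹⁰ K⁴.
T = (6.856×10¹⁰)^(1/4).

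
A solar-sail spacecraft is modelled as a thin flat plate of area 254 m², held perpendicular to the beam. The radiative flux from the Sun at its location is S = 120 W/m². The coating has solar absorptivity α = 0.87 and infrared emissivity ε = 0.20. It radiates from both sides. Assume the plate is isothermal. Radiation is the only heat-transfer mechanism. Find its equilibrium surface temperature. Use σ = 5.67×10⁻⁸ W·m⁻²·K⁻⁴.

At equilibrium, absorbed power = emitted power.
Absorbing cross-section = A = 254.0 m²; emitting surface = 2A = 508.0 m² (ratio 2).
αS·A_cross = εσ·A_surf·T⁴  ⇒  T⁴ = αS/(ε·2σ).
T⁴ = 0.870·120/(0.20·2·5.67×10⁻⁸) = 4.603×10⁹ K⁴.
T = (4.603×10⁹)^(1/4).

T ≈ 260 K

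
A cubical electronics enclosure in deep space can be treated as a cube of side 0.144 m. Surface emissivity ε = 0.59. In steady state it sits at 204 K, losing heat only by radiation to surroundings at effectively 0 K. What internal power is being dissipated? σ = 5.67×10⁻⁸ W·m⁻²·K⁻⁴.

Steady state: P = εσA T⁴.
A = 6L² = 0.1244 m²; T⁴ = (204)⁴ = 1.732×10⁹ K⁴.
P = 0.59 × 5.67×10⁻⁸ × 0.1244 × 1.732×10⁹.

P ≈ 7.21 W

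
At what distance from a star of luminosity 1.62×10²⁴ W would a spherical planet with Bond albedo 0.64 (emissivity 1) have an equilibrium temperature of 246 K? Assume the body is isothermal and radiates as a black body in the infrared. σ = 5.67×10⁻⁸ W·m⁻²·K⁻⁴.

d ≈ 7.48×10⁹ m

For an isothermal black-emitting sphere, (1−a)S·πr² = σ·4πr²·T⁴ ⇒ S = 4σT⁴/(1−a).
S = 4·5.67×10⁻⁸·(246)⁴/0.360 = 2307 W/m².
Flux falls as S = L/(4πd²), so d = √(L/(4πS)) = √(1.62×10²⁴/(4π·2307)).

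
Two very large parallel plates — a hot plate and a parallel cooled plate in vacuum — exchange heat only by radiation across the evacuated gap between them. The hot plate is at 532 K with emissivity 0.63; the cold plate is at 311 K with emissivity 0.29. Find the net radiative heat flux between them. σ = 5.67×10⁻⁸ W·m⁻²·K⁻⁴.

For two infinite grey parallel plates, q = σ(T₁⁴ − T₂⁴)/(1/ε₁ + 1/ε₂ − 1).
T₁⁴ − T₂⁴ = 8.010×10¹⁰ − 9.355×10⁹ = 7.075×10¹⁰ K⁴.
1/ε₁ + 1/ε₂ − 1 = 1.587 + 3.448 − 1 = 4.036.
q = 5.67×10⁻⁸ × 7.075×10¹⁰ / 4.036.

q ≈ 994 W/m²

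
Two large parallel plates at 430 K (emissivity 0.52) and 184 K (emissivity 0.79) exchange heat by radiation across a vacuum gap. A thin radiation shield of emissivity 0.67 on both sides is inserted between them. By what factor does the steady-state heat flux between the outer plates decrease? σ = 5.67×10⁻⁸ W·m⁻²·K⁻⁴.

Without shield: q₀ = σΔ(T⁴)/(1/ε₁+1/ε₂−1) with denominator 2.189.
With shield the two gaps are in series; the resistances add: (1/ε₁+1/ε_s−1)+(1/ε_s+1/ε₂−1) = 2.416+1.758 = 4.174.
Heat-flux ratio q₀/q = 4.174/2.189.

factor ≈ 1.91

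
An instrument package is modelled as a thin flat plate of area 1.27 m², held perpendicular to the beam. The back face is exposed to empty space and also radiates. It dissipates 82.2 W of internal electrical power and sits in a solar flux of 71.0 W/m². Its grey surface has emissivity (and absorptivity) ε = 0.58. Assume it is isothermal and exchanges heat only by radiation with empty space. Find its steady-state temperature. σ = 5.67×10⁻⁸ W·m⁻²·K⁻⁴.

T ≈ 200 K

At steady state, absorbed solar power + internal power = radiated power.
Absorbed: α·S·A_cross = 0.58·71.0·1.270 = 52.30 W (cross-section A).
Total input = 52.30 + 82.2 = 134.5 W.
Radiated: εσ·A_surf·T⁴ with A_surf = 2A = 2.540 m².
T⁴ = 134.5/(0.58·5.67×10⁻⁸·2.540) = 1.610×10⁹ K⁴.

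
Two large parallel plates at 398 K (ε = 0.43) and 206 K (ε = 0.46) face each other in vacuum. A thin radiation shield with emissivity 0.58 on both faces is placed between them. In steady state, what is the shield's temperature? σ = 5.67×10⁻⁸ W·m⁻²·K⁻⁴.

In steady state the net flux on the hot side equals that on the cold side.
σ(T₁⁴−T_s⁴)/D₁ = σ(T_s⁴−T₂⁴)/D₂, with D₁ = 1/ε₁+1/ε_s−1 = 3.050, D₂ = 1/ε_s+1/ε₂−1 = 2.898.
Solve for T_s⁴: T_s⁴ = (D₂·T₁⁴ + D₁·T₂⁴)/(D₁+D₂) = 1.315×10¹⁰ K⁴.

T_s ≈ 339 K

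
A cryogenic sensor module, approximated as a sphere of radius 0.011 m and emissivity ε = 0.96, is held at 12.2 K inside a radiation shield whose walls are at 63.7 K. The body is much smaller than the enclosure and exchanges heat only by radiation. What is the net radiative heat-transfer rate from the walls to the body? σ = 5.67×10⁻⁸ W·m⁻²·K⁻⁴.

For a small grey body in a large enclosure: P_net = εσA(T_body⁴ − T_wall⁴).
A = 4πr² = 0.001521 m²; T_body⁴ − T_wall⁴ = 22150 − 1.646×10⁷ = -1.644×10⁷ K⁴.
|P_net| = 0.96·5.67×10⁻⁸·0.001521·1.644×10⁷.

P_net ≈ 0.00136 W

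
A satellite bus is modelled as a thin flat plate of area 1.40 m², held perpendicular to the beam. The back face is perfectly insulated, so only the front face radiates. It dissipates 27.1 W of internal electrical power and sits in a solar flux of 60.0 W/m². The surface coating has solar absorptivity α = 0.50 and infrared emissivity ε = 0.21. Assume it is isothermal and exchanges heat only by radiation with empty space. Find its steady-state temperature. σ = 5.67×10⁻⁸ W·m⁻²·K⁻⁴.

At steady state, absorbed solar power + internal power = radiated power.
Absorbed: α·S·A_cross = 0.50·60.0·1.400 = 42.00 W (cross-section A).
Total input = 42.00 + 27.1 = 69.10 W.
Radiated: εσ·A_surf·T⁴ with A_surf = A = 1.400 m².
T⁴ = 69.10/(0.21·5.67×10⁻⁸·1.400) = 4.145×10⁹ K⁴.

T ≈ 254 K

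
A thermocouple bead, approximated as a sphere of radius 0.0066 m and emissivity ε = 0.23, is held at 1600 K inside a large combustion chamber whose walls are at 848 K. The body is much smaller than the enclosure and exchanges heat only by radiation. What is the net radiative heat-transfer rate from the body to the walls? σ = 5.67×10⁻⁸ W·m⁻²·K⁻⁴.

P_net ≈ 43.1 W

For a small grey body in a large enclosure: P_net = εσA(T_body⁴ − T_wall⁴).
A = 4πr² = 5.474×10⁻⁴ m²; T_body⁴ − T_wall⁴ = 6.554×10¹² − 5.171×10¹¹ = 6.036×10¹² K⁴.
|P_net| = 0.23·5.67×10⁻⁸·5.474×10⁻⁴·6.036×10¹².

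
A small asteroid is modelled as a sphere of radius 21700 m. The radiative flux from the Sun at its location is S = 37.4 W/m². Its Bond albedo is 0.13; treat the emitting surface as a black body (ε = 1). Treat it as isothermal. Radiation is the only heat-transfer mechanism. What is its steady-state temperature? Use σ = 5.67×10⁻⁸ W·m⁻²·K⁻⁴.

T ≈ 109 K

At equilibrium, absorbed power = emitted power.
Absorbing cross-section = πr² = 1.479×10⁹ m²; emitting surface = 4πr² = 5.917×10⁹ m² (ratio 4).
(1−a)S·A_cross = εσ·A_surf·T⁴  ⇒  T⁴ = (1−a)S/(4σ).
T⁴ = 0.870·37.4/(4·5.67×10⁻⁸) = 1.435×10⁸ K⁴.
T = (1.435×10⁸)^(1/4).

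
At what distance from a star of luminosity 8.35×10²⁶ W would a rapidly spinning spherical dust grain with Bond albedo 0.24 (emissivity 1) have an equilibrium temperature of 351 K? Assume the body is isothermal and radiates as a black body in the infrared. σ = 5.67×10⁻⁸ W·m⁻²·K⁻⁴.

For an isothermal black-emitting sphere, (1−a)S·πr² = σ·4πr²·T⁴ ⇒ S = 4σT⁴/(1−a).
S = 4·5.67×10⁻⁸·(351)⁴/0.760 = 4530 W/m².
Flux falls as S = L/(4πd²), so d = √(L/(4πS)) = √(8.35×10²⁶/(4π·4530)).

d ≈ 1.21×10¹¹ m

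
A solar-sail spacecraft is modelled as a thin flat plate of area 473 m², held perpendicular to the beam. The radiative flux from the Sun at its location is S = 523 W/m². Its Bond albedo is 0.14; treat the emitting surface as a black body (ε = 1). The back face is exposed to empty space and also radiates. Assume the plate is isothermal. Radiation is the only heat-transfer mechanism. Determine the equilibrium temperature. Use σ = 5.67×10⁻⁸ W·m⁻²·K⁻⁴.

T ≈ 251 K

At equilibrium, absorbed power = emitted power.
Absorbing cross-section = A = 473.0 m²; emitting surface = 2A = 946.0 m² (ratio 2).
(1−a)S·A_cross = εσ·A_surf·T⁴  ⇒  T⁴ = (1−a)S/(2σ).
T⁴ = 0.860·523/(2·5.67×10⁻⁸) = 3.966×10⁹ K⁴.
T = (3.966×10⁹)^(1/4).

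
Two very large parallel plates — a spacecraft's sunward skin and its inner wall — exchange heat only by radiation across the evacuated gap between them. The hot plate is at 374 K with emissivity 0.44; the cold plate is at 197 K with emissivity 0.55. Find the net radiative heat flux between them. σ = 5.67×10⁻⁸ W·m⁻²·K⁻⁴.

q ≈ 331 W/m²

For two infinite grey parallel plates, q = σ(T₁⁴ − T₂⁴)/(1/ε₁ + 1/ε₂ − 1).
T₁⁴ − T₂⁴ = 1.957×10¹⁰ − 1.506×10⁹ = 1.806×10¹⁰ K⁴.
1/ε₁ + 1/ε₂ − 1 = 2.273 + 1.818 − 1 = 3.091.
q = 5.67×10⁻⁸ × 1.806×10¹⁰ / 3.091.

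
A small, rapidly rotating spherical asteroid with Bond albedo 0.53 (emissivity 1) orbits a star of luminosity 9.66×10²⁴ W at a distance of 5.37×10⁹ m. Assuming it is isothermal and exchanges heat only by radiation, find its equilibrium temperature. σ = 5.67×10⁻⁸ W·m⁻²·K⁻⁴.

T ≈ 485 K

First find the stellar flux at distance d: S = L/(4πd²) = 9.66×10²⁴/(4π·(5.37×10⁹)²) = 26660 W/m².
For an isothermal sphere, absorbed (1−a)S·πr² = emitted σ·4πr²·T⁴, so T⁴ = (1−a)S/(4σ).
T⁴ = 0.470·26660/(4·5.67×10⁻⁸) = 5.524×10¹⁰ K⁴.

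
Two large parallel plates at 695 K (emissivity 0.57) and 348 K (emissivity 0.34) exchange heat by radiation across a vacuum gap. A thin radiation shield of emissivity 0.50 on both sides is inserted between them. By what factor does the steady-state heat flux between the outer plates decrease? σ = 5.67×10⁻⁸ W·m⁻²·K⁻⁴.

factor ≈ 1.81

Without shield: q₀ = σΔ(T⁴)/(1/ε₁+1/ε₂−1) with denominator 3.696.
With shield the two gaps are in series; the resistances add: (1/ε₁+1/ε_s−1)+(1/ε_s+1/ε₂−1) = 2.754+3.941 = 6.696.
Heat-flux ratio q₀/q = 6.696/3.696.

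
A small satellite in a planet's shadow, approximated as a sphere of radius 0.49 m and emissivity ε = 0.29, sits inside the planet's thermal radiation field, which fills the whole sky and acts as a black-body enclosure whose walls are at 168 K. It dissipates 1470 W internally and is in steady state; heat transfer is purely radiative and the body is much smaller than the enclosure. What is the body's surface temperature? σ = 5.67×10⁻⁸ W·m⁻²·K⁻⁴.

T ≈ 418 K

For a small grey body in a large enclosure, net radiated power = εσA(T⁴ − T_w⁴).
Steady state: P = εσA(T⁴ − T_w⁴) with A = 4πr² = 3.017 m².
T⁴ = P/(εσA) + T_w⁴ = 1470/(0.29·5.67×10⁻⁸·3.017) + (168)⁴
    = 2.963×10¹⁰ + 7.966×10⁸ = 3.043×10¹⁰ K⁴.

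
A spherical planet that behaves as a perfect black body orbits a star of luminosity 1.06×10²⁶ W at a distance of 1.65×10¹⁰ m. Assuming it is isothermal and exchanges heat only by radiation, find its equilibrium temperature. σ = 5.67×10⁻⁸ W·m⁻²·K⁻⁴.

T ≈ 608 K

First find the stellar flux at distance d: S = L/(4πd²) = 1.06×10²⁶/(4π·(1.65×10¹⁰)²) = 30980 W/m².
For an isothermal sphere, absorbed (1−a)S·πr² = emitted σ·4πr²·T⁴, so T⁴ = (1−a)S/(4σ).
T⁴ = 1.00·30980/(4·5.67×10⁻⁸) = 1.366×10¹¹ K⁴.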